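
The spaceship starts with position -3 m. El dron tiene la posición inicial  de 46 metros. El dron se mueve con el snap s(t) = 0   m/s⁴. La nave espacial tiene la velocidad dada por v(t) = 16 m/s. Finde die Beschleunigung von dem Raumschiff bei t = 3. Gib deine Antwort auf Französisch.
Nous devons dériver notre équation de la vitesse v(t) = 16 1 fois. En prenant d/dt de v(t), nous trouvons a(t) = 0. En utilisant a(t) = 0 et en substituant t = 3, nous trouvons a = 0.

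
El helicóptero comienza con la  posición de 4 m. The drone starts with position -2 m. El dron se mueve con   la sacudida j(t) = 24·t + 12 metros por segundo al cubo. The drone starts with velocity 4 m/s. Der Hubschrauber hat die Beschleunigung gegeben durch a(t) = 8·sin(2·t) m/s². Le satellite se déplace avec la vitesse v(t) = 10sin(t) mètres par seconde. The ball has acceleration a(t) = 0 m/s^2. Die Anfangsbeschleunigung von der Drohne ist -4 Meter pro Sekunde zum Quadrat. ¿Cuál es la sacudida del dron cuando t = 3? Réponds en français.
En utilisant j(t) = 24·t + 12 et en substituant t = 3, nous trouvons j = 84.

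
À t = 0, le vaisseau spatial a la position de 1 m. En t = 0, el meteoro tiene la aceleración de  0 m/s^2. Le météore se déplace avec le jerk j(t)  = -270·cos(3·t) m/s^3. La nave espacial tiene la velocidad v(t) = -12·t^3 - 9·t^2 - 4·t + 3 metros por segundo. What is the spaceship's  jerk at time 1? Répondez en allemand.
Wir müssen unsere Gleichung für die Geschwindigkeit v(t) = -12·t^3 - 9·t^2 - 4·t + 3 2-mal ableiten. Durch Ableiten von der Geschwindigkeit erhalten wir die Beschleunigung: a(t) = -36·t^2 - 18·t - 4. Mit d/dt von a(t) finden wir j(t) = -72·t - 18. Wir haben den Ruck j(t) = -72·t - 18. Durch Einsetzen von t = 1: j(1) = -90.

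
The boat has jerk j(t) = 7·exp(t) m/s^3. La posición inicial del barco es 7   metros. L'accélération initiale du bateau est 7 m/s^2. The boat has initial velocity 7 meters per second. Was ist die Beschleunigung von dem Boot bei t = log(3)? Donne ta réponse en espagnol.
Para resolver esto, necesitamos tomar 1 antiderivada de nuestra ecuación de la sacudida j(t) = 7·exp(t). Integrando la sacudida y usando la condición inicial a(0) = 7, obtenemos a(t) = 7·exp(t). De la ecuación de la aceleración a(t) = 7·exp(t), sustituimos t = log(3) para obtener a = 21.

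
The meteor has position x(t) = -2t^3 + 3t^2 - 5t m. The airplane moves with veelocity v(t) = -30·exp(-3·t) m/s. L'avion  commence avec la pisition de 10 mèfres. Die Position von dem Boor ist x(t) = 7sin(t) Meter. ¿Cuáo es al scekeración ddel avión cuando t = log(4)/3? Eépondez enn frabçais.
Nous devons dériver notre équation de la vitesse v(t) = -30·exp(-3·t) 1 fois. En prenant d/dt de v(t), nous trouvons a(t) = 90·exp(-3·t). En utilisant a(t) = 90·exp(-3·t) et en substituant t = log(4)/3, nous trouvons a = 45/2.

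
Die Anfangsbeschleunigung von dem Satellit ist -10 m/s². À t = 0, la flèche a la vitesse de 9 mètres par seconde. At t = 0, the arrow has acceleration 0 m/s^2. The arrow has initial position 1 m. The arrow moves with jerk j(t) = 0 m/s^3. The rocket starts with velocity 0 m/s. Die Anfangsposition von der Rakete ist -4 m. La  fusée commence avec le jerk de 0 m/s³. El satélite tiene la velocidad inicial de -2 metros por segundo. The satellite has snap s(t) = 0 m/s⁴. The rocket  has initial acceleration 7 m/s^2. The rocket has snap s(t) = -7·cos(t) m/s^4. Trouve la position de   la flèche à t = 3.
Pour résoudre ceci, nous devons prendre 3 intégrales de notre équation du jerk j(t) = 0. En intégrant le jerk et en utilisant la condition initiale a(0) = 0, nous obtenons a(t) = 0. La primitive de l'accélération, avec v(0) = 9, donne la vitesse: v(t) = 9. L'intégrale de la vitesse est la position. En utilisant x(0) = 1, nous obtenons x(t) = 9·t + 1. Nous avons la position x(t) = 9·t + 1. En substituant t = 3: x(3) = 28.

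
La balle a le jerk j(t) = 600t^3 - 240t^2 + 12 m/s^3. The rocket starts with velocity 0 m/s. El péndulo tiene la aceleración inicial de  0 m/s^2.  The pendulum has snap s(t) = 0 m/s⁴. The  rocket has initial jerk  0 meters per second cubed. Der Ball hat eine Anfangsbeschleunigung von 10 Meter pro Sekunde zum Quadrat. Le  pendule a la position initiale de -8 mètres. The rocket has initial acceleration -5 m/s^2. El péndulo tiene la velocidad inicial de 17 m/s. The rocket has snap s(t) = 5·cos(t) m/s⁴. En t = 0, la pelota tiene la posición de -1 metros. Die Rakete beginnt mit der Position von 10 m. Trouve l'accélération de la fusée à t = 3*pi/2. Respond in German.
Ausgehend von dem Snap s(t) = 5·cos(t), nehmen wir 2 Stammfunktionen. Das Integral von dem Snap, mit j(0) = 0, ergibt den Ruck: j(t) = 5·sin(t). Die Stammfunktion von dem Ruck, mit a(0) = -5, ergibt die Beschleunigung: a(t) = -5·cos(t). Wir haben die Beschleunigung a(t) = -5·cos(t). Durch Einsetzen von t = 3*pi/2: a(3*pi/2) = 0.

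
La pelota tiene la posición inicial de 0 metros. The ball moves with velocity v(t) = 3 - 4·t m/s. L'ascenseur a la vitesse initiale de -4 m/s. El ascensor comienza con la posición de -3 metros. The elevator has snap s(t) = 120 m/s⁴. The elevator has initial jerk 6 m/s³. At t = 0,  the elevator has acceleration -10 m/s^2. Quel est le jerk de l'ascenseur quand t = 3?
Nous devons trouver la primitive de notre équation du snap s(t) = 120 1 fois. La primitive du snap est le jerk. En utilisant j(0) = 6, nous obtenons j(t) = 120·t + 6. De l'équation du jerk j(t) = 120·t + 6, nous substituons t = 3 pour obtenir j = 366.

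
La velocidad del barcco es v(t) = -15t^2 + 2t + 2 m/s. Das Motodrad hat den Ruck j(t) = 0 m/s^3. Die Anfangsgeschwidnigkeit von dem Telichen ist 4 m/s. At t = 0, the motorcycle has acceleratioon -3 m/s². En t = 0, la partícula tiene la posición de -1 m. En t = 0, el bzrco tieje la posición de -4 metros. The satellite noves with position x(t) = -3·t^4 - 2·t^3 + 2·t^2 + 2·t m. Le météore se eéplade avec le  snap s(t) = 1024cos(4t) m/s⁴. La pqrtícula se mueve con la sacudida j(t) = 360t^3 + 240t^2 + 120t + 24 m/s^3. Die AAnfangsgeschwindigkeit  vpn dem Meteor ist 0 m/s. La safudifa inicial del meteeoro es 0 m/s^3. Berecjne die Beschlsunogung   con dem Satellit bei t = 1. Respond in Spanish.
Para resolver esto, necesitamos tomar 2 derivadas de nuestra ecuación de la posición x(t) = -3·t^4 - 2·t^3 + 2·t^2 + 2·t. Derivando la posición, obtenemos la velocidad: v(t) = -12·t^3 - 6·t^2 + 4·t + 2. Tomando d/dt de v(t), encontramos a(t) = -36·t^2 - 12·t + 4. De la ecuación de la aceleración a(t) = -36·t^2 - 12·t + 4, sustituimos t = 1 para obtener a = -44.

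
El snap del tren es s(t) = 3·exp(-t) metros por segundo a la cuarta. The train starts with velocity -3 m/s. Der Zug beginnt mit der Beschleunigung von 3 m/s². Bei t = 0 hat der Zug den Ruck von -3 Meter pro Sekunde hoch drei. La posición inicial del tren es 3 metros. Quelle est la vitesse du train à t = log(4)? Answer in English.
Starting from snap s(t) = 3·exp(-t), we take 3 integrals. The integral of snap is jerk. Using j(0) = -3, we get j(t) = -3·exp(-t). The integral of jerk is acceleration. Using a(0) = 3, we get a(t) = 3·exp(-t). Taking ∫a(t)dt and applying v(0) = -3, we find v(t) = -3·exp(-t). We have velocity v(t) = -3·exp(-t). Substituting t = log(4): v(log(4)) = -3/4.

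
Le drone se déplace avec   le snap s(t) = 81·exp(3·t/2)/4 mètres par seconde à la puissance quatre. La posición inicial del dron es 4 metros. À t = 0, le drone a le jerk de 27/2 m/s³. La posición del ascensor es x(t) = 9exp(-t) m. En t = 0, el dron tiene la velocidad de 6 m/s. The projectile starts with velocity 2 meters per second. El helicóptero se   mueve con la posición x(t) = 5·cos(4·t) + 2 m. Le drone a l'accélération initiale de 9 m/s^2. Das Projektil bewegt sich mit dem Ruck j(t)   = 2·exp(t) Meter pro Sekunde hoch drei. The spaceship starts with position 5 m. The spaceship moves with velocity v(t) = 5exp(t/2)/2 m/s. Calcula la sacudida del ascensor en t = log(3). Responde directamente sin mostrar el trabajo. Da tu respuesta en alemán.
Die Antwort ist -3.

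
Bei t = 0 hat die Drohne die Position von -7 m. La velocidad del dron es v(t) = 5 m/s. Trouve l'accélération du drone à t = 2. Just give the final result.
a(2) = 0.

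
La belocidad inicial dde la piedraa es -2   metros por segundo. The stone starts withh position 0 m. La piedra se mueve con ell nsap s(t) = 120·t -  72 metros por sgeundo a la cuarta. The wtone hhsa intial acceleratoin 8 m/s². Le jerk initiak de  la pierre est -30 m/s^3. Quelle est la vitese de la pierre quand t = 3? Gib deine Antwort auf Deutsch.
Um dies zu lösen, müssen wir 3 Integrale unserer Gleichung für den Snap s(t) = 120·t - 72 finden. Durch Integration von dem Snap und Verwendung der Anfangsbedingung j(0) = -30, erhalten wir j(t) = 60·t^2 - 72·t - 30. Mit ∫j(t)dt und Anwendung von a(0) = 8, finden wir a(t) = 20·t^3 - 36·t^2 - 30·t + 8. Mit ∫a(t)dt und Anwendung von v(0) = -2, finden wir v(t) = 5·t^4 - 12·t^3 - 15·t^2 + 8·t - 2. Aus der Gleichung für die Geschwindigkeit v(t) = 5·t^4 - 12·t^3 - 15·t^2 + 8·t - 2, setzen wir t = 3 ein und erhalten v = -32.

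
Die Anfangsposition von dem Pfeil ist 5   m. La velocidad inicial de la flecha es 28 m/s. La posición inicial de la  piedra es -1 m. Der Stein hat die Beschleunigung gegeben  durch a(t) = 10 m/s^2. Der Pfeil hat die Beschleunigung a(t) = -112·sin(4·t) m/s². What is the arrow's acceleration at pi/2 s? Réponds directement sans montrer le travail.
The answer is 0.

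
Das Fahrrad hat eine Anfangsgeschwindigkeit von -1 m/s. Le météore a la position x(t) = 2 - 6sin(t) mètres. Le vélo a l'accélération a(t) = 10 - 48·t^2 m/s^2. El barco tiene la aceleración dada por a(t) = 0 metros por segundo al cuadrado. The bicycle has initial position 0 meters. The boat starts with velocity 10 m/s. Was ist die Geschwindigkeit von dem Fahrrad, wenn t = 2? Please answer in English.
To solve this, we need to take 1 integral of our acceleration equation a(t) = 10 - 48·t^2. The integral of acceleration is velocity. Using v(0) = -1, we get v(t) = -16·t^3 + 10·t - 1. From the given velocity equation v(t) = -16·t^3 + 10·t - 1, we substitute t = 2 to get v = -109.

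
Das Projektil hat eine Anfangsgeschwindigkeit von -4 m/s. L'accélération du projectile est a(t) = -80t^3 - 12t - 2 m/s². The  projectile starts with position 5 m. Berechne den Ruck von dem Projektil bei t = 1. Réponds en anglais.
We must differentiate our acceleration equation a(t) = -80·t^3 - 12·t - 2 1 time. Taking d/dt of a(t), we find j(t) = -240·t^2 - 12. From the given jerk equation j(t) = -240·t^2 - 12, we substitute t = 1 to get j = -252.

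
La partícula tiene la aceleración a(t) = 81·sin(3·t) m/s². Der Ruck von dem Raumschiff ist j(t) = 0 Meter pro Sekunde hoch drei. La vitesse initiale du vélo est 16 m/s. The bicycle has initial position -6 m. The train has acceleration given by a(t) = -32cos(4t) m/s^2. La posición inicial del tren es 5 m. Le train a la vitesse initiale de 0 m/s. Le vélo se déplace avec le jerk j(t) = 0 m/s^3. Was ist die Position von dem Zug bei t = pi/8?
Ausgehend von der Beschleunigung a(t) = -32·cos(4·t), nehmen wir 2 Integrale. Durch Integration von der Beschleunigung und Verwendung der Anfangsbedingung v(0) = 0, erhalten wir v(t) = -8·sin(4·t). Mit ∫v(t)dt und Anwendung von x(0) = 5, finden wir x(t) = 2·cos(4·t) + 3. Mit x(t) = 2·cos(4·t) + 3 und Einsetzen von t = pi/8, finden wir x = 3.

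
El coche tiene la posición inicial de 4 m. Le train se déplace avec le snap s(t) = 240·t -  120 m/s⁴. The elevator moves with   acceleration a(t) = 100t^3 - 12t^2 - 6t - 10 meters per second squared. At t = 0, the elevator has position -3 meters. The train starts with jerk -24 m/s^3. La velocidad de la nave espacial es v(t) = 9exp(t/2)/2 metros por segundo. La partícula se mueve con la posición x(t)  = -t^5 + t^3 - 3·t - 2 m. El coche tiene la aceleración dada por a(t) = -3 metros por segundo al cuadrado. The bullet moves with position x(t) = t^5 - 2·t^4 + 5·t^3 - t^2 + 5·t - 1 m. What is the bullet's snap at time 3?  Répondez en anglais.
Starting from position x(t) = t^5 - 2·t^4 + 5·t^3 - t^2 + 5·t - 1, we take 4 derivatives. Taking d/dt of x(t), we find v(t) = 5·t^4 - 8·t^3 + 15·t^2 - 2·t + 5. Differentiating velocity, we get acceleration: a(t) = 20·t^3 - 24·t^2 + 30·t - 2. Taking d/dt of a(t), we find j(t) = 60·t^2 - 48·t + 30. The derivative of jerk gives snap: s(t) = 120·t - 48. From the given snap equation s(t) = 120·t - 48, we substitute t = 3 to get s = 312.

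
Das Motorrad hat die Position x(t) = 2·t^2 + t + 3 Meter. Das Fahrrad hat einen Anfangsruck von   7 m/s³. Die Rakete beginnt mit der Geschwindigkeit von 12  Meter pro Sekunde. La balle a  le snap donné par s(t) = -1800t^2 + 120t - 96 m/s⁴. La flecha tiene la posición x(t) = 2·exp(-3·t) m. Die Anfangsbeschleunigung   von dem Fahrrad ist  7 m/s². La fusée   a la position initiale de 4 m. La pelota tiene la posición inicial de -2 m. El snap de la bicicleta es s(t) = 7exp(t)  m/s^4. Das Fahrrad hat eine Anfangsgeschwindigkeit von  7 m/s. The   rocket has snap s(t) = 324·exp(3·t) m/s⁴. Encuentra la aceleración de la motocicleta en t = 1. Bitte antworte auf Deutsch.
Wir müssen unsere Gleichung für die Position x(t) = 2·t^2 + t + 3 2-mal ableiten. Mit d/dt von x(t) finden wir v(t) = 4·t + 1. Durch Ableiten von der Geschwindigkeit erhalten wir die Beschleunigung: a(t) = 4. Mit a(t) = 4 und Einsetzen von t = 1, finden wir a = 4.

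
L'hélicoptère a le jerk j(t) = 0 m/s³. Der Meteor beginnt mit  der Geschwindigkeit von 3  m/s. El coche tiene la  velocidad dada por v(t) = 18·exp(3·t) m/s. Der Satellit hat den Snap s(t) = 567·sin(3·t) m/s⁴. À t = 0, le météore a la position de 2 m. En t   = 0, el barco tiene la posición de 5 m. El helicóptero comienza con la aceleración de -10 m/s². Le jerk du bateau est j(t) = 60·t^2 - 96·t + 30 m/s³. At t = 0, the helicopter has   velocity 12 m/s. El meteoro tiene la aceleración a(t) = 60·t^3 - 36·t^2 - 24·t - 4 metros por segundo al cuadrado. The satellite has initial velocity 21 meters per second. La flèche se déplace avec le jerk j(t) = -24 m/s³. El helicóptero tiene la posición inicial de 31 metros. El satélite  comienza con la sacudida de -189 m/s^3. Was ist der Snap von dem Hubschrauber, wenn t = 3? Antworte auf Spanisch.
Debemos derivar nuestra ecuación de la sacudida j(t) = 0 1 vez. La derivada de la sacudida da el snap: s(t) = 0. Usando s(t) = 0 y sustituyendo t = 3, encontramos s = 0.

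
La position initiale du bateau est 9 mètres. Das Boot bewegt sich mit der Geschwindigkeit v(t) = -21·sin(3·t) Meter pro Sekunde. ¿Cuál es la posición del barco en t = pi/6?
Necesitamos integrar nuestra ecuación de la velocidad v(t) = -21·sin(3·t) 1 vez. La antiderivada de la velocidad, con x(0) = 9, da la posición: x(t) = 7·cos(3·t) + 2. De la ecuación de la posición x(t) = 7·cos(3·t) + 2, sustituimos t = pi/6 para obtener x = 2.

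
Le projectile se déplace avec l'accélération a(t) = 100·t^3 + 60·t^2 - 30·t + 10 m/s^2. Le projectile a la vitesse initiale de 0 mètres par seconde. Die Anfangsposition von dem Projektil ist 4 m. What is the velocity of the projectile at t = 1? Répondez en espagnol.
Debemos encontrar la antiderivada de nuestra ecuación de la aceleración a(t) = 100·t^3 + 60·t^2 - 30·t + 10 1 vez. La integral de la aceleración es la velocidad. Usando v(0) = 0, obtenemos v(t) = 5·t·(5·t^3 + 4·t^2 - 3·t + 2). Usando v(t) = 5·t·(5·t^3 + 4·t^2 - 3·t + 2) y sustituyendo t = 1, encontramos v = 40.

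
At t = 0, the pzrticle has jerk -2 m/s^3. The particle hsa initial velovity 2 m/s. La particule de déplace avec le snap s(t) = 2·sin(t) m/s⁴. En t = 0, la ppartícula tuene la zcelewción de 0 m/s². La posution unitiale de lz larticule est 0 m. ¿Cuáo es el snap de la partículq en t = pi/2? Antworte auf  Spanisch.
Tenemos el snap s(t) = 2·sin(t). Sustituyendo t = pi/2: s(pi/2) = 2.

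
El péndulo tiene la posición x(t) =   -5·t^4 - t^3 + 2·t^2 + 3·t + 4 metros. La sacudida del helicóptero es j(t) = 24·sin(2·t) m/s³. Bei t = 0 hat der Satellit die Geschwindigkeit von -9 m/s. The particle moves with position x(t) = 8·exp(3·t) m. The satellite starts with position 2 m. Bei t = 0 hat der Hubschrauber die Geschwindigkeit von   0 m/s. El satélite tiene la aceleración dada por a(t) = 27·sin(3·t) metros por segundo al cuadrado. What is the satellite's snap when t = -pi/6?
To solve this, we need to take 2 derivatives of our acceleration equation a(t) = 27·sin(3·t). Taking d/dt of a(t), we find j(t) = 81·cos(3·t). The derivative of jerk gives snap: s(t) = -243·sin(3·t). From the given snap equation s(t) = -243·sin(3·t), we substitute t = -pi/6 to get s = 243.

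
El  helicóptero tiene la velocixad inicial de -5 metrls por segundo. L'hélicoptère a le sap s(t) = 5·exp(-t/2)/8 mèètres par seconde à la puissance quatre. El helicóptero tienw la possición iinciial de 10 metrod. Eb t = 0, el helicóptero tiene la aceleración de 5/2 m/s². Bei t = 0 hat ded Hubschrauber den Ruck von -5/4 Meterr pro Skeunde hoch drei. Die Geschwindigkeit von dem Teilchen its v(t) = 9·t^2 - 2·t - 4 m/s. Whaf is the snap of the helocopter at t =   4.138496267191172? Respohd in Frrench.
De l'équation du snap s(t) = 5·exp(-t/2)/8, nous substituons t = 4.138496267191172 pour obtenir s = 0.0789254326441026.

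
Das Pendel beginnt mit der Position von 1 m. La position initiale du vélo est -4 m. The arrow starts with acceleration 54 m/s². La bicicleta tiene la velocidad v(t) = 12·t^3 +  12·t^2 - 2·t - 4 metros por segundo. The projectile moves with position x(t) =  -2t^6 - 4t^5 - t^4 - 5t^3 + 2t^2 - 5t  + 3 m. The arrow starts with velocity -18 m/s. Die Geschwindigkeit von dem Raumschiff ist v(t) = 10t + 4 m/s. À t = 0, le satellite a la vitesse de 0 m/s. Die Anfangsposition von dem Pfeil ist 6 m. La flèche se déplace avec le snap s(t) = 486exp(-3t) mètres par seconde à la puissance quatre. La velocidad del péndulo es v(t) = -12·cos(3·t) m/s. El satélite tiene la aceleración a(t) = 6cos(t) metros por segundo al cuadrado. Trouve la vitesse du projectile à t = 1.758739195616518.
Nous devons dériver notre équation de la position x(t) = -2·t^6 - 4·t^5 - t^4 - 5·t^3 + 2·t^2 - 5·t + 3 1 fois. La dérivée de la position donne la vitesse: v(t) = -12·t^5 - 20·t^4 - 4·t^3 - 15·t^2 + 4·t - 5. De l'équation de la vitesse v(t) = -12·t^5 - 20·t^4 - 4·t^3 - 15·t^2 + 4·t - 5, nous substituons t = 1.758739195616518 pour obtenir v = -459.400225163459.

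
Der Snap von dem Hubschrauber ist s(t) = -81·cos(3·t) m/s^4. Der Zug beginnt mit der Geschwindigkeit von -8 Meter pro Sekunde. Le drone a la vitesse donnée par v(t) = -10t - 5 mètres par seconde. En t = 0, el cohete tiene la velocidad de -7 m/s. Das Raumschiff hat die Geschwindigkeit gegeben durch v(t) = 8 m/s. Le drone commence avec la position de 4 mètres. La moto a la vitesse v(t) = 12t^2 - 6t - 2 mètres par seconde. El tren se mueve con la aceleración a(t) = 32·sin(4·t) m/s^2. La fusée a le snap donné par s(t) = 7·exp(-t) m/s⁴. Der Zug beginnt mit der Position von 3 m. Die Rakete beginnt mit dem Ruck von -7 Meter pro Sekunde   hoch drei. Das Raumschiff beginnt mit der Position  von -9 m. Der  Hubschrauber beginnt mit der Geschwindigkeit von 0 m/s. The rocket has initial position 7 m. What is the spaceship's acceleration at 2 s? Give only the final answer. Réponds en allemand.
Bei t = 2, a = 0.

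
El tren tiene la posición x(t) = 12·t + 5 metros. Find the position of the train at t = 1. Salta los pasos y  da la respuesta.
x(1) = 17.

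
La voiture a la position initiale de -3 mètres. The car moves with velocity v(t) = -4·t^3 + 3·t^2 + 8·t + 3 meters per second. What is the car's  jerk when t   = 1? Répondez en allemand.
Um dies zu lösen, müssen wir 2 Ableitungen unserer Gleichung für die Geschwindigkeit v(t) = -4·t^3 + 3·t^2 + 8·t + 3 nehmen. Durch Ableiten von der Geschwindigkeit erhalten wir die Beschleunigung: a(t) = -12·t^2 + 6·t + 8. Mit d/dt von a(t) finden wir j(t) = 6 - 24·t. Mit j(t) = 6 - 24·t und Einsetzen von t = 1, finden wir j = -18.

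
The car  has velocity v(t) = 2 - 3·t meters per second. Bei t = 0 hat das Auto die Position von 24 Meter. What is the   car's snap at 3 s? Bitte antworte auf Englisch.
We must differentiate our velocity equation v(t) = 2 - 3·t 3 times. The derivative of velocity gives acceleration: a(t) = -3. Differentiating acceleration, we get jerk: j(t) = 0. Taking d/dt of j(t), we find s(t) = 0. From the given snap equation s(t) = 0, we substitute t = 3 to get s = 0.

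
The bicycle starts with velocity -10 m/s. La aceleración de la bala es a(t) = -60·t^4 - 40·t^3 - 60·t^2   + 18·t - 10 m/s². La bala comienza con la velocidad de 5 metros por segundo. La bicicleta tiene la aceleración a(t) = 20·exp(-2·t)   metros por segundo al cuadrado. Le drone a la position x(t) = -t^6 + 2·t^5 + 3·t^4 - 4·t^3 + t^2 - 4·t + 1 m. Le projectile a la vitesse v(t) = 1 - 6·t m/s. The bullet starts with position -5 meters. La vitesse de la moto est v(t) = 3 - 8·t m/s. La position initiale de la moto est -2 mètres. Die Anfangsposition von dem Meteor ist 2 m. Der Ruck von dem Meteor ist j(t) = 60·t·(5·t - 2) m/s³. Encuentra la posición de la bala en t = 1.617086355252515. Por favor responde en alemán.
Um dies zu lösen, müssen wir 2 Stammfunktionen unserer Gleichung für die Beschleunigung a(t) = -60·t^4 - 40·t^3 - 60·t^2 + 18·t - 10 finden. Durch Integration von der Beschleunigung und Verwendung der Anfangsbedingung v(0) = 5, erhalten wir v(t) = -12·t^5 - 10·t^4 - 20·t^3 + 9·t^2 - 10·t + 5. Die Stammfunktion von der Geschwindigkeit, mit x(0) = -5, ergibt die Position: x(t) = -2·t^6 - 2·t^5 - 5·t^4 + 3·t^3 - 5·t^2 + 5·t - 5. Mit x(t) = -2·t^6 - 2·t^5 - 5·t^4 + 3·t^3 - 5·t^2 + 5·t - 5 und Einsetzen von t = 1.617086355252515, finden wir x = -89.3718960710469.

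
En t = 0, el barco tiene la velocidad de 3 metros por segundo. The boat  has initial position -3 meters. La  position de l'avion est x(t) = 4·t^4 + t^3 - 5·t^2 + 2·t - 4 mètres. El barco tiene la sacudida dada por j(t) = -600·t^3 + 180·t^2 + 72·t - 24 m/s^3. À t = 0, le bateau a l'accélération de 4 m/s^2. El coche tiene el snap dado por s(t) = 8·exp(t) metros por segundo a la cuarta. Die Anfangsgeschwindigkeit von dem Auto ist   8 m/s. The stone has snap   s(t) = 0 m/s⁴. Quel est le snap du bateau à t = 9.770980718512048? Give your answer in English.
We must differentiate our jerk equation j(t) = -600·t^3 + 180·t^2 + 72·t - 24 1 time. Taking d/dt of j(t), we find s(t) = -1800·t^2 + 360·t + 72. From the given snap equation s(t) = -1800·t^2 + 360·t + 72, we substitute t = 9.770980718512048 to get s = -168260.162504097.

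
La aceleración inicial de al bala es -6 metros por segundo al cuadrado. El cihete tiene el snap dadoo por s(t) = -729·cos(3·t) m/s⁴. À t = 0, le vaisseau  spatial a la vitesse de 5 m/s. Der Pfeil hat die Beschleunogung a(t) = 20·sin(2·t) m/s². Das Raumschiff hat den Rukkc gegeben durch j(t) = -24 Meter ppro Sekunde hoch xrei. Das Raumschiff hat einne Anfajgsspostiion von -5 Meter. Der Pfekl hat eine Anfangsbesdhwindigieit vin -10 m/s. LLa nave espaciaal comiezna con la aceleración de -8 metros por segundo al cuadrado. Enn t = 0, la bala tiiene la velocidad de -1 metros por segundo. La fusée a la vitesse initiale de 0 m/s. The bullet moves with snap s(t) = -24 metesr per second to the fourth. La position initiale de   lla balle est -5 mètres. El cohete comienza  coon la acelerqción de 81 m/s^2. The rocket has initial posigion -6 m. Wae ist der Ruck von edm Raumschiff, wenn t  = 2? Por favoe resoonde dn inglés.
Using j(t) = -24 and substituting t = 2, we find j = -24.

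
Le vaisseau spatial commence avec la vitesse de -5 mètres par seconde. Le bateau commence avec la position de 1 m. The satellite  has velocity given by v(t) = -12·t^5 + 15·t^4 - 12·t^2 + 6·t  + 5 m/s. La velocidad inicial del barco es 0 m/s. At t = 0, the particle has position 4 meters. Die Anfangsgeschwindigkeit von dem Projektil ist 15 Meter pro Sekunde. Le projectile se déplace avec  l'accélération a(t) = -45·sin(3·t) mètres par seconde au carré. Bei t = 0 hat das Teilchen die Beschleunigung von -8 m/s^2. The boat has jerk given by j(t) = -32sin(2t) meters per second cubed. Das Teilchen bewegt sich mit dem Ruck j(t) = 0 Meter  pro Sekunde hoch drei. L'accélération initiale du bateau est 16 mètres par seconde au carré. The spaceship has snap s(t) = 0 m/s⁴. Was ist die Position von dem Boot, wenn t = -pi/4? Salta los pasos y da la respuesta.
Die Position bei t = -pi/4 ist x = 5.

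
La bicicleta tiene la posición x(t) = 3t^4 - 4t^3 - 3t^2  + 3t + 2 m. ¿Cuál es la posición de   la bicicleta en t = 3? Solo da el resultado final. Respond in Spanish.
La posición en t = 3 es x = 119.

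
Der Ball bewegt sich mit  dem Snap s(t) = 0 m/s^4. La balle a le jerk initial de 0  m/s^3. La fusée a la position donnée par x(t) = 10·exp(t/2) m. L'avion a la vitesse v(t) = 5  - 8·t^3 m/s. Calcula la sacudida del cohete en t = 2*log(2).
Para resolver esto, necesitamos tomar 3 derivadas de nuestra ecuación de la posición x(t) = 10·exp(t/2). Derivando la posición, obtenemos la velocidad: v(t) = 5·exp(t/2). Derivando la velocidad, obtenemos la aceleración: a(t) = 5·exp(t/2)/2. Derivando la aceleración, obtenemos la sacudida: j(t) = 5·exp(t/2)/4. De la ecuación de la sacudida j(t) = 5·exp(t/2)/4, sustituimos t = 2*log(2) para obtener j = 5/2.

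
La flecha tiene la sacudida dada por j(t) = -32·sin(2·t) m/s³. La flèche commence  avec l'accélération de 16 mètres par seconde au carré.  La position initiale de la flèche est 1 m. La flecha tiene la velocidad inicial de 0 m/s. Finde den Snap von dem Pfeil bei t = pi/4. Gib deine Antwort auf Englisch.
To solve this, we need to take 1 derivative of our jerk equation j(t) = -32·sin(2·t). Differentiating jerk, we get snap: s(t) = -64·cos(2·t). From the given snap equation s(t) = -64·cos(2·t), we substitute t = pi/4 to get s = 0.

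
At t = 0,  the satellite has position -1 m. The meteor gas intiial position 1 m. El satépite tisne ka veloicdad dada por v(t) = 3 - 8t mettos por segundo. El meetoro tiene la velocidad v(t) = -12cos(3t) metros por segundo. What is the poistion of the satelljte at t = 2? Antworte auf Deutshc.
Wir müssen die Stammfunktion unserer Gleichung für die Geschwindigkeit v(t) = 3 - 8·t 1-mal finden. Die Stammfunktion von der Geschwindigkeit ist die Position. Mit x(0) = -1 erhalten wir x(t) = -4·t^2 + 3·t - 1. Mit x(t) = -4·t^2 + 3·t - 1 und Einsetzen von t = 2, finden wir x = -11.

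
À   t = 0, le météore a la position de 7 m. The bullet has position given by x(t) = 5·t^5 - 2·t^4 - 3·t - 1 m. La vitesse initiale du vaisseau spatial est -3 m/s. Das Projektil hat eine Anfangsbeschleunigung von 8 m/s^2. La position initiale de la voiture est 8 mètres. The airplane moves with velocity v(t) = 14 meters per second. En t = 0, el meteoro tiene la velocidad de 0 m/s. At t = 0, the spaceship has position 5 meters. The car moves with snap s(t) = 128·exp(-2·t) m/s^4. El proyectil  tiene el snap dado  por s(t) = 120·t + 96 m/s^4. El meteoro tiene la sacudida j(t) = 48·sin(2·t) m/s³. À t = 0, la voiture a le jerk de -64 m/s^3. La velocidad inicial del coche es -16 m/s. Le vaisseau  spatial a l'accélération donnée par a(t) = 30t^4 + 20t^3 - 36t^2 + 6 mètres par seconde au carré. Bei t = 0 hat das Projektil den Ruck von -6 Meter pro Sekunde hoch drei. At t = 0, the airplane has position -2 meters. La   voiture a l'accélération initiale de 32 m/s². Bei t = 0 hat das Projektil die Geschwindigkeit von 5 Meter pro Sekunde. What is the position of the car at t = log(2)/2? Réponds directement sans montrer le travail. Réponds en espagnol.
En t = log(2)/2, x = 4.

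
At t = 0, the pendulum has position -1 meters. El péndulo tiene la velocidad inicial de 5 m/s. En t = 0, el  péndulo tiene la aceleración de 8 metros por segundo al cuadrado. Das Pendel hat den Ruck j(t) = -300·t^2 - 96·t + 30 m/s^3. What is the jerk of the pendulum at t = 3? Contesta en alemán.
Wir haben den Ruck j(t) = -300·t^2 - 96·t + 30. Durch Einsetzen von t = 3: j(3) = -2958.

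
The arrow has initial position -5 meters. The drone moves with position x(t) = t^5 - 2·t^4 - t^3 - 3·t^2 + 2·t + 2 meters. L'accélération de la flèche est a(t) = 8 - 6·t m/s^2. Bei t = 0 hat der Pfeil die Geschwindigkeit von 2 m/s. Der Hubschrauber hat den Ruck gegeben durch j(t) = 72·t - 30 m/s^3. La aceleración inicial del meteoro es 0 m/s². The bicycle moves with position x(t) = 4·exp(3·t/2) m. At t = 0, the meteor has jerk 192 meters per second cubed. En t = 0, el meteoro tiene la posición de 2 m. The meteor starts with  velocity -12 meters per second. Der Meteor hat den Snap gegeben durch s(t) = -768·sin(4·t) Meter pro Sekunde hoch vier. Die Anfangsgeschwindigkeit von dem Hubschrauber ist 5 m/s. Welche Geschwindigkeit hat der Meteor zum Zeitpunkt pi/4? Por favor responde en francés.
En partant du snap s(t) = -768·sin(4·t), nous prenons 3 intégrales. En intégrant le snap et en utilisant la condition initiale j(0) = 192, nous obtenons j(t) = 192·cos(4·t). La primitive du jerk est l'accélération. En utilisant a(0) = 0, nous obtenons a(t) = 48·sin(4·t). La primitive de l'accélération est la vitesse. En utilisant v(0) = -12, nous obtenons v(t) = -12·cos(4·t). Nous avons la vitesse v(t) = -12·cos(4·t). En substituant t = pi/4: v(pi/4) = 12.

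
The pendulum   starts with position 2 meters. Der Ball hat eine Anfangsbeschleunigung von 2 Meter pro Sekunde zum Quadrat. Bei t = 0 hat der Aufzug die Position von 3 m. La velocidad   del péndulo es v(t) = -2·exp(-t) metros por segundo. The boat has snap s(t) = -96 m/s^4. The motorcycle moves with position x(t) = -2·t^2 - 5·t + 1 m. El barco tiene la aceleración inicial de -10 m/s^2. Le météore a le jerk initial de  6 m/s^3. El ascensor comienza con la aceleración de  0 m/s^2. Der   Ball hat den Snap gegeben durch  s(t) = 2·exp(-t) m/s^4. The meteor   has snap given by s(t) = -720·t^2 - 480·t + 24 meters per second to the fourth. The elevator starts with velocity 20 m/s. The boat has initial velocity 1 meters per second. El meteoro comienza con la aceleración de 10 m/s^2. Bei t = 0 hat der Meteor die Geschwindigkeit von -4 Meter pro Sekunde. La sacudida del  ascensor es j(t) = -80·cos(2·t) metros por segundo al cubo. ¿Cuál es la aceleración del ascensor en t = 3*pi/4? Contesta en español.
Debemos encontrar la integral de nuestra ecuación de la sacudida j(t) = -80·cos(2·t) 1 vez. La antiderivada de la sacudida, con a(0) = 0, da la aceleración: a(t) = -40·sin(2·t). Usando a(t) = -40·sin(2·t) y sustituyendo t = 3*pi/4, encontramos a = 40.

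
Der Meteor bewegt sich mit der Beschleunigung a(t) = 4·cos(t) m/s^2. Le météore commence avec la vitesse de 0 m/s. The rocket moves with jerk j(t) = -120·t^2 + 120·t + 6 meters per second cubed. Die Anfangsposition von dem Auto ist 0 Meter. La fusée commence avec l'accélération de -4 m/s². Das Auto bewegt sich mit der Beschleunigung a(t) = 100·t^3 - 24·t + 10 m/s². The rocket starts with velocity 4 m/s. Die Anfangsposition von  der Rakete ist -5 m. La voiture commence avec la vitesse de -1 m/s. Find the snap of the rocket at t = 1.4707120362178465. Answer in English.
We must differentiate our jerk equation j(t) = -120·t^2 + 120·t + 6 1 time. Taking d/dt of j(t), we find s(t) = 120 - 240·t. We have snap s(t) = 120 - 240·t. Substituting t = 1.4707120362178465: s(1.4707120362178465) = -232.970888692283.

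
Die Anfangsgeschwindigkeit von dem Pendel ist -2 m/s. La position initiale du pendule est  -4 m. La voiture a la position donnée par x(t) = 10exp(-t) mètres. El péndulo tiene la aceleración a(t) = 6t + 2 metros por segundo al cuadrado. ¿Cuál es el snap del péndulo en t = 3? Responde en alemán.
Wir müssen unsere Gleichung für die Beschleunigung a(t) = 6·t + 2 2-mal ableiten. Mit d/dt von a(t) finden wir j(t) = 6. Mit d/dt von j(t) finden wir s(t) = 0. Aus der Gleichung für den Snap s(t) = 0, setzen wir t = 3 ein und erhalten s = 0.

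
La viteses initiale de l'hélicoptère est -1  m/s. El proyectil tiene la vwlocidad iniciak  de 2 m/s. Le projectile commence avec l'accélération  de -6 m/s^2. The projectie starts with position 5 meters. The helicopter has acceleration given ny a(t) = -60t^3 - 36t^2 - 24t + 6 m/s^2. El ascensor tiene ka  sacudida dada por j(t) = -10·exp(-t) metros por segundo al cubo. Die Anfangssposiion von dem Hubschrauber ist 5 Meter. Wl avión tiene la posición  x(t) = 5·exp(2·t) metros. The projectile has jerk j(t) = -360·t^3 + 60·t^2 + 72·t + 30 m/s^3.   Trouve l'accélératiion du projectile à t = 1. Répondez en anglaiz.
To solve this, we need to take 1 integral of our jerk equation j(t) = -360·t^3 + 60·t^2 + 72·t + 30. Taking ∫j(t)dt and applying a(0) = -6, we find a(t) = -90·t^4 + 20·t^3 + 36·t^2 + 30·t - 6. Using a(t) = -90·t^4 + 20·t^3 + 36·t^2 + 30·t - 6 and substituting t = 1, we find a = -10.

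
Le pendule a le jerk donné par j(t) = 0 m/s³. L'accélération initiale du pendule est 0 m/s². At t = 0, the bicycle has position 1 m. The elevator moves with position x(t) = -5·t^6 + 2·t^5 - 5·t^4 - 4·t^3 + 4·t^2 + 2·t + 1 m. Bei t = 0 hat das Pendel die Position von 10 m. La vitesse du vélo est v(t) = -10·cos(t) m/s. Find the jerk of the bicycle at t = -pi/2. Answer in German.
Um dies zu lösen, müssen wir 2 Ableitungen unserer Gleichung für die Geschwindigkeit v(t) = -10·cos(t) nehmen. Mit d/dt von v(t) finden wir a(t) = 10·sin(t). Die Ableitung von der Beschleunigung ergibt den Ruck: j(t) = 10·cos(t). Aus der Gleichung für den Ruck j(t) = 10·cos(t), setzen wir t = -pi/2 ein und erhalten j = 0.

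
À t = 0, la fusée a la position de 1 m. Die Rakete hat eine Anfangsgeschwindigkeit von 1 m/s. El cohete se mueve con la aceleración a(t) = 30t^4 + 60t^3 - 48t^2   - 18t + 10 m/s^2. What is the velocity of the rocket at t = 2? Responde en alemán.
Ausgehend von der Beschleunigung a(t) = 30·t^4 + 60·t^3 - 48·t^2 - 18·t + 10, nehmen wir 1 Integral. Das Integral von der Beschleunigung, mit v(0) = 1, ergibt die Geschwindigkeit: v(t) = 6·t^5 + 15·t^4 - 16·t^3 - 9·t^2 + 10·t + 1. Aus der Gleichung für die Geschwindigkeit v(t) = 6·t^5 + 15·t^4 - 16·t^3 - 9·t^2 + 10·t + 1, setzen wir t = 2 ein und erhalten v = 289.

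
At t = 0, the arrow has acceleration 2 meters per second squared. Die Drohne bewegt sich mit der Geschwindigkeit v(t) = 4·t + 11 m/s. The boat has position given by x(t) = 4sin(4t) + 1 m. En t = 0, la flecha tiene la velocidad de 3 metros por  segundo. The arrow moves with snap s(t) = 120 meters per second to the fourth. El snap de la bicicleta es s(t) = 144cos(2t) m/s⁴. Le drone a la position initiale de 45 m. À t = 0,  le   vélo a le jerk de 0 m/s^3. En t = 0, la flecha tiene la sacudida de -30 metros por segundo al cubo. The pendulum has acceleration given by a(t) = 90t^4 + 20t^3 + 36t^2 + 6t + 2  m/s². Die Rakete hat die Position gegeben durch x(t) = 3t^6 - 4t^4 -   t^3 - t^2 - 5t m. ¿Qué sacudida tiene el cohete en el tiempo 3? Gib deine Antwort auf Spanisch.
Partiendo de la posición x(t) = 3·t^6 - 4·t^4 - t^3 - t^2 - 5·t, tomamos 3 derivadas. Tomando d/dt de x(t), encontramos v(t) = 18·t^5 - 16·t^3 - 3·t^2 - 2·t - 5. Derivando la velocidad, obtenemos la aceleración: a(t) = 90·t^4 - 48·t^2 - 6·t - 2. Derivando la aceleración, obtenemos la sacudida: j(t) = 360·t^3 - 96·t - 6. Tenemos la sacudida j(t) = 360·t^3 - 96·t - 6. Sustituyendo t = 3: j(3) = 9426.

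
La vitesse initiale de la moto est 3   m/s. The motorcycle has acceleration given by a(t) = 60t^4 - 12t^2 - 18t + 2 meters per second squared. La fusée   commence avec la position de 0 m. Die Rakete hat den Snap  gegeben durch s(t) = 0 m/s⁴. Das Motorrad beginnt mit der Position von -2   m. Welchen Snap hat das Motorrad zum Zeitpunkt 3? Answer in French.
Nous devons dériver notre équation de l'accélération a(t) = 60·t^4 - 12·t^2 - 18·t + 2 2 fois. En dérivant l'accélération, nous obtenons le jerk: j(t) = 240·t^3 - 24·t - 18. La dérivée du jerk donne le snap: s(t) = 720·t^2 - 24. En utilisant s(t) = 720·t^2 - 24 et en substituant t = 3, nous trouvons s = 6456.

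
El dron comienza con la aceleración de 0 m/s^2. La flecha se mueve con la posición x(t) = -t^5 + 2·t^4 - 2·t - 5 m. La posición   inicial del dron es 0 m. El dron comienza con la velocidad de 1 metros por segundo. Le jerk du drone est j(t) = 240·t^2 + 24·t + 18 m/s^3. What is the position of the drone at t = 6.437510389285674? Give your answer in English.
Starting from jerk j(t) = 240·t^2 + 24·t + 18, we take 3 antiderivatives. Integrating jerk and using the initial condition a(0) = 0, we get a(t) = 2·t·(40·t^2 + 6·t + 9). The integral of acceleration, with v(0) = 1, gives velocity: v(t) = 20·t^4 + 4·t^3 + 9·t^2 + 1. The integral of velocity is position. Using x(0) = 0, we get x(t) = 4·t^5 + t^4 + 3·t^3 + t. We have position x(t) = 4·t^5 + t^4 + 3·t^3 + t. Substituting t = 6.437510389285674: x(6.437510389285674) = 46747.3330458092.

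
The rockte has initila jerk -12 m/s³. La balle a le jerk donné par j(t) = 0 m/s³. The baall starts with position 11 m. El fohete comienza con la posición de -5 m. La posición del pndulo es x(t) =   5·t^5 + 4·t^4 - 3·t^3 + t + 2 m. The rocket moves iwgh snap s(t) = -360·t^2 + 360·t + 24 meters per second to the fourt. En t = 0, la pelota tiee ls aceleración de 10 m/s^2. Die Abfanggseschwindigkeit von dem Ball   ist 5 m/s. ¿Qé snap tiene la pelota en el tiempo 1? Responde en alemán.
Um dies zu lösen, müssen wir 1 Ableitung unserer Gleichung für den Ruck j(t) = 0 nehmen. Die Ableitung von dem Ruck ergibt den Snap: s(t) = 0. Aus der Gleichung für den Snap s(t) = 0, setzen wir t = 1 ein und erhalten s = 0.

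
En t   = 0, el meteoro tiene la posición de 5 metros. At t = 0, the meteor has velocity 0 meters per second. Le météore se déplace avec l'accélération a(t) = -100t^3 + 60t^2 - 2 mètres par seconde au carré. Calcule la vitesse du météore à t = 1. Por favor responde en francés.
Nous devons trouver l'intégrale de notre équation de l'accélération a(t) = -100·t^3 + 60·t^2 - 2 1 fois. En prenant ∫a(t)dt et en appliquant v(0) = 0, nous trouvons v(t) = t·(-25·t^3 + 20·t^2 - 2). Nous avons la vitesse v(t) = t·(-25·t^3 + 20·t^2 - 2). En substituant t = 1: v(1) = -7.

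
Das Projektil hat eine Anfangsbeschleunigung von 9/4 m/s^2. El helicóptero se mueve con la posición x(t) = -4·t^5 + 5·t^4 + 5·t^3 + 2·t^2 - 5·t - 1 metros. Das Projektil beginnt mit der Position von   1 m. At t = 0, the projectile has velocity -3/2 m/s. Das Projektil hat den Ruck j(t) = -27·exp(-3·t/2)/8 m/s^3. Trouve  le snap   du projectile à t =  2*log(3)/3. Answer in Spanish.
Partiendo de la sacudida j(t) = -27·exp(-3·t/2)/8, tomamos 1 derivada. La derivada de la sacudida da el snap: s(t) = 81·exp(-3·t/2)/16. Usando s(t) = 81·exp(-3·t/2)/16 y sustituyendo t = 2*log(3)/3, encontramos s = 27/16.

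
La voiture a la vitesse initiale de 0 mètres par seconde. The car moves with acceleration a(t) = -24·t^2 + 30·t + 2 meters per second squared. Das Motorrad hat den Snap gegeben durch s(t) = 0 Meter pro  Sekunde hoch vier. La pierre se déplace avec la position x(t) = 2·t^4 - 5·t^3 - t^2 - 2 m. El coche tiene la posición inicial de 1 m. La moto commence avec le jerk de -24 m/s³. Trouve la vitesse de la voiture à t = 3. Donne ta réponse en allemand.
Um dies zu lösen, müssen wir 1 Integral unserer Gleichung für die Beschleunigung a(t) = -24·t^2 + 30·t + 2 finden. Das Integral von der Beschleunigung ist die Geschwindigkeit. Mit v(0) = 0 erhalten wir v(t) = t·(-8·t^2 + 15·t + 2). Mit v(t) = t·(-8·t^2 + 15·t + 2) und Einsetzen von t = 3, finden wir v = -75.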